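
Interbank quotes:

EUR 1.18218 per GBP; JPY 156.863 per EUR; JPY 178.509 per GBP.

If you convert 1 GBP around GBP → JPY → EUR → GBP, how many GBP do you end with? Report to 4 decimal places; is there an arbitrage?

Around GBP → JPY → EUR → GBP: 1 × 178.509 ÷ 156.863 ÷ 1.18218 = 0.962622
Product < 1; profitable direction is GBP → EUR → JPY → GBP.

0.9626 (arbitrage exists)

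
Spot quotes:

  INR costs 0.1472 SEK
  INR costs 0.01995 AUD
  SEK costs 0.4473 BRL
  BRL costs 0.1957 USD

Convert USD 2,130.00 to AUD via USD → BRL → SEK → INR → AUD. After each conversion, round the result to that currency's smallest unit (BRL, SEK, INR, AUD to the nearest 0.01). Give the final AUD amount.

USD 2,130.00 ÷ 0.1957 = BRL 10,884.01
BRL 10,884.01 ÷ 0.4473 = SEK 24,332.68
SEK 24,332.68 ÷ 0.1472 = INR 165,303.53
INR 165,303.53 × 0.01995 = AUD 3,297.81

AUD 3,297.81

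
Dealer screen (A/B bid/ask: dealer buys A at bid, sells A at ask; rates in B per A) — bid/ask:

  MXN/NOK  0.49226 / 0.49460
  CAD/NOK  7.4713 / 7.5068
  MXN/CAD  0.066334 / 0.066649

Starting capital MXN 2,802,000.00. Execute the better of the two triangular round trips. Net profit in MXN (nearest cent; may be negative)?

Net profit: MXN 5,672.06

Best loop MXN → CAD → NOK → MXN:
MXN 2,802,000.00 × 0.066334 (sell MXN at bid) = CAD 185,867.87
CAD 185,867.87 × 7.4713 (sell CAD at bid) = NOK 1,388,674.60
NOK 1,388,674.60 ÷ 0.49460 (buy MXN at ask) = MXN 2,807,672.06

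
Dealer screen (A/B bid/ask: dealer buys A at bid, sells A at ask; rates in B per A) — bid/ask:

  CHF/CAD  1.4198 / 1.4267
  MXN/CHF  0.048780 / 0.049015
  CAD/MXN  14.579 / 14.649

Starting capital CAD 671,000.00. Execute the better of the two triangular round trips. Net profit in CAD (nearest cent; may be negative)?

Best loop CAD → MXN → CHF → CAD:
CAD 671,000.00 × 14.579 (sell CAD at bid) = MXN 9,782,509.00
MXN 9,782,509.00 × 0.048780 (sell MXN at bid) = CHF 477,190.79
CHF 477,190.79 × 1.4198 (sell CHF at bid) = CAD 677,515.48

Net profit: CAD 6,515.48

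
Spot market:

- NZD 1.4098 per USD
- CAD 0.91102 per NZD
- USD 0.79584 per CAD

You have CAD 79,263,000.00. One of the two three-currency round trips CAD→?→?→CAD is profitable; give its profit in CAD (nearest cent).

Profit: CAD 1,755,031.51

Profitable loop is CAD → USD → NZD → CAD:
CAD 79,263,000.00 × 0.79584 = USD 63,080,665.92
USD 63,080,665.92 × 1.4098 = NZD 88,931,122.81
NZD 88,931,122.81 × 0.91102 = CAD 81,018,031.51
Profit = CAD 81,018,031.51 − CAD 79,263,000.00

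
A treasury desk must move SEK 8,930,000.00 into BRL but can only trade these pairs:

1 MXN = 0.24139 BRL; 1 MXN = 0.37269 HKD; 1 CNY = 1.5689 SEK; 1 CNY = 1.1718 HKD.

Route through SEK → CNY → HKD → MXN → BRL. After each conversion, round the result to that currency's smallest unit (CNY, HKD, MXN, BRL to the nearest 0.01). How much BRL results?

SEK 8,930,000.00 ÷ 1.5689 = CNY 5,691,886.03
CNY 5,691,886.03 × 1.1718 = HKD 6,669,752.05
HKD 6,669,752.05 ÷ 0.37269 = MXN 17,896,246.34
MXN 17,896,246.34 × 0.24139 = BRL 4,319,974.90

BRL 4,319,974.90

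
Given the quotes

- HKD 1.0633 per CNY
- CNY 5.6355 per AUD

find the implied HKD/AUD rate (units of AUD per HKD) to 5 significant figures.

1 HKD ÷ 1.0633 = 0.940468 CNY
0.940468 CNY ÷ 5.6355 = 0.166883 AUD

HKD/AUD = 0.16688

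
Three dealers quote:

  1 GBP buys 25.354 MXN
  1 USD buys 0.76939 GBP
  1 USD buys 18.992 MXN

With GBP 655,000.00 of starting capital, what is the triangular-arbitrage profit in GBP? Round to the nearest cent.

Profit: GBP 17,765.36

Profitable loop is GBP → MXN → USD → GBP:
GBP 655,000.00 × 25.354 = MXN 16,606,870.00
MXN 16,606,870.00 ÷ 18.992 = USD 874,413.96
USD 874,413.96 × 0.76939 = GBP 672,765.36
Profit = GBP 672,765.36 − GBP 655,000.00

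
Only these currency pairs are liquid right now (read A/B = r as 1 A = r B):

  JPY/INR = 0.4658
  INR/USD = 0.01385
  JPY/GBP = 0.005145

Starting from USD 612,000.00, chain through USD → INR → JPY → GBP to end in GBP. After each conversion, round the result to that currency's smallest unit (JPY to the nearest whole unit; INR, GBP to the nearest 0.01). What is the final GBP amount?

USD 612,000.00 ÷ 0.01385 = INR 44,187,725.63
INR 44,187,725.63 ÷ 0.4658 = JPY 94,864,160
JPY 94,864,160 × 0.005145 = GBP 488,076.10

GBP 488,076.10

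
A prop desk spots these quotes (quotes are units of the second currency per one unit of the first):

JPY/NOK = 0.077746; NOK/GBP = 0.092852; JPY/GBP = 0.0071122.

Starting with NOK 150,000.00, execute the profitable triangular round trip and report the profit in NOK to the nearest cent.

Profitable loop is NOK → GBP → JPY → NOK:
NOK 150,000.00 × 0.092852 = GBP 13,927.80
GBP 13,927.80 ÷ 0.0071122 = JPY 1,958,297
JPY 1,958,297 × 0.077746 = NOK 152,249.76
Profit = NOK 152,249.76 − NOK 150,000.00

Profit: NOK 2,249.76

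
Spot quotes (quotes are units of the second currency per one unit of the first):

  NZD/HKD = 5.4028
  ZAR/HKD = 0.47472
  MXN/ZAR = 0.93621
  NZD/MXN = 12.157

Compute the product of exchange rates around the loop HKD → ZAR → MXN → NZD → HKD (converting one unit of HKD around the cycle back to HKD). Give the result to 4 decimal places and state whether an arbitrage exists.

Around HKD → ZAR → MXN → NZD → HKD: 1 ÷ 0.47472 ÷ 0.93621 ÷ 12.157 × 5.4028 = 0.999958
Product ≈ 1 (deviation 0.004%, within rounding noise).

1.0000 (no arbitrage)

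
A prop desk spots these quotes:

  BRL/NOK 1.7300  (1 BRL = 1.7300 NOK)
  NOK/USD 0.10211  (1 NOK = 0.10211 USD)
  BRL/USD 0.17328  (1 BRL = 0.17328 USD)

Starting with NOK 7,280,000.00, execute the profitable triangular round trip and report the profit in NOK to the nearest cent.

Profitable loop is NOK → USD → BRL → NOK:
NOK 7,280,000.00 × 0.10211 = USD 743,360.80
USD 743,360.80 ÷ 0.17328 = BRL 4,289,939.98
BRL 4,289,939.98 × 1.7300 = NOK 7,421,596.17
Profit = NOK 7,421,596.17 − NOK 7,280,000.00

Profit: NOK 141,596.17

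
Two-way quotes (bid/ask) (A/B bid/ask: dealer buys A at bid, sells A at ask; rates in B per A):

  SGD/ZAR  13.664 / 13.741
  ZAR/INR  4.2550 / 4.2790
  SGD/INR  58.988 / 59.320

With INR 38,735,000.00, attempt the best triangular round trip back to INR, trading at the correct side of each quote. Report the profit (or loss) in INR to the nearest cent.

Net profit: INR 125,340.87

Best loop INR → ZAR → SGD → INR:
INR 38,735,000.00 ÷ 4.2790 (buy ZAR at ask) = ZAR 9,052,348.68
ZAR 9,052,348.68 ÷ 13.741 (buy SGD at ask) = SGD 658,783.84
SGD 658,783.84 × 58.988 (sell SGD at bid) = INR 38,860,340.87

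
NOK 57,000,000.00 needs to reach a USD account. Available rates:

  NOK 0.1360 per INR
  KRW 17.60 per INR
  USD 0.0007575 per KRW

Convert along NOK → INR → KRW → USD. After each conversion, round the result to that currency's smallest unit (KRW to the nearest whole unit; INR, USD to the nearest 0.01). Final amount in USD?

NOK 57,000,000.00 ÷ 0.1360 = INR 419,117,647.06
INR 419,117,647.06 × 17.60 = KRW 7,376,470,588
KRW 7,376,470,588 × 0.0007575 = USD 5,587,676.47

USD 5,587,676.47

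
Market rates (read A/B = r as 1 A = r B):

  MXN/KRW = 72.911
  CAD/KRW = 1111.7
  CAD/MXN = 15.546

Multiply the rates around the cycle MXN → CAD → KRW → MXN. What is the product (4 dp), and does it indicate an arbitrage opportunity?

Around MXN → CAD → KRW → MXN: 1 ÷ 15.546 × 1111.7 ÷ 72.911 = 0.980790
Product < 1; profitable direction is MXN → KRW → CAD → MXN.

0.9808 (arbitrage exists)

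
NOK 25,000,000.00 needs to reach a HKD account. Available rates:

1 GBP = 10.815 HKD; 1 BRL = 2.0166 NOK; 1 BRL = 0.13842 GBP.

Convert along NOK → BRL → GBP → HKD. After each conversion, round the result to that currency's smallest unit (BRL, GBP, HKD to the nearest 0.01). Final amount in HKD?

HKD 18,558,617.22

NOK 25,000,000.00 ÷ 2.0166 = BRL 12,397,104.04
BRL 12,397,104.04 × 0.13842 = GBP 1,716,007.14
GBP 1,716,007.14 × 10.815 = HKD 18,558,617.22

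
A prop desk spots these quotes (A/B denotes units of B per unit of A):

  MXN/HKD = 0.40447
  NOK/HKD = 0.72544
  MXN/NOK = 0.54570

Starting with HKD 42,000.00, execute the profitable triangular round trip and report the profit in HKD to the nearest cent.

Profitable loop is HKD → NOK → MXN → HKD:
HKD 42,000.00 ÷ 0.72544 = NOK 57,895.90
NOK 57,895.90 ÷ 0.54570 = MXN 106,094.74
MXN 106,094.74 × 0.40447 = HKD 42,912.14
Profit = HKD 42,912.14 − HKD 42,000.00

Profit: HKD 912.14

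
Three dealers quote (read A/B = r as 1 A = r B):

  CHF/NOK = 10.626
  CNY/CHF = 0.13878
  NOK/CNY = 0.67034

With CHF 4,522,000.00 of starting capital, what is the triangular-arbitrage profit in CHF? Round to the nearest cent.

Profit: CHF 52,448.35

Profitable loop is CHF → CNY → NOK → CHF:
CHF 4,522,000.00 ÷ 0.13878 = CNY 32,583,945.81
CNY 32,583,945.81 ÷ 0.67034 = NOK 48,608,088.15
NOK 48,608,088.15 ÷ 10.626 = CHF 4,574,448.35
Profit = CHF 4,574,448.35 − CHF 4,522,000.00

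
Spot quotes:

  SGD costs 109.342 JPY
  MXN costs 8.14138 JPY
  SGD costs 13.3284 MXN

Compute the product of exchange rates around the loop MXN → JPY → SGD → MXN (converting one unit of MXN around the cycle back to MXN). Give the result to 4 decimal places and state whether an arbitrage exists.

0.9924 (arbitrage exists)

Around MXN → JPY → SGD → MXN: 1 × 8.14138 ÷ 109.342 × 13.3284 = 0.992405
Product < 1; profitable direction is MXN → SGD → JPY → MXN.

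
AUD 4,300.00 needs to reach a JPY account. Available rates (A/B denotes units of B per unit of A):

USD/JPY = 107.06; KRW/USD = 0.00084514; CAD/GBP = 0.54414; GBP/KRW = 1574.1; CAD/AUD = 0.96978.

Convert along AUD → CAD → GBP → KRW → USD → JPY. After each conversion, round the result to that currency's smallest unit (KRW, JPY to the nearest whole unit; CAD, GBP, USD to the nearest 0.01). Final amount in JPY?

JPY 343,634

AUD 4,300.00 ÷ 0.96978 = CAD 4,434.00
CAD 4,434.00 × 0.54414 = GBP 2,412.72
GBP 2,412.72 × 1574.1 = KRW 3,797,863
KRW 3,797,863 × 0.00084514 = USD 3,209.73
USD 3,209.73 × 107.06 = JPY 343,634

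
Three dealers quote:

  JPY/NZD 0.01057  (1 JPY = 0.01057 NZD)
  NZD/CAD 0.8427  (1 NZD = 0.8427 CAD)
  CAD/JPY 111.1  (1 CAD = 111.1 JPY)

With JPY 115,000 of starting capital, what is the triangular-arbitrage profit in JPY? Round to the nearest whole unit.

Profit: JPY 1,208

Profitable loop is JPY → CAD → NZD → JPY:
JPY 115,000 ÷ 111.1 = CAD 1,035.10
CAD 1,035.10 ÷ 0.8427 = NZD 1,228.32
NZD 1,228.32 ÷ 0.01057 = JPY 116,208
Profit = JPY 116,208 − JPY 115,000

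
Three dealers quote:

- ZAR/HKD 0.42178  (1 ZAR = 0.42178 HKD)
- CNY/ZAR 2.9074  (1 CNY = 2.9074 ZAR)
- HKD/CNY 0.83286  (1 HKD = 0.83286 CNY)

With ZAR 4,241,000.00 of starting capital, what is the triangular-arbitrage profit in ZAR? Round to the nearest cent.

Profit: ZAR 90,427.46

Profitable loop is ZAR → HKD → CNY → ZAR:
ZAR 4,241,000.00 × 0.42178 = HKD 1,788,768.98
HKD 1,788,768.98 × 0.83286 = CNY 1,489,794.13
CNY 1,489,794.13 × 2.9074 = ZAR 4,331,427.46
Profit = ZAR 4,331,427.46 − ZAR 4,241,000.00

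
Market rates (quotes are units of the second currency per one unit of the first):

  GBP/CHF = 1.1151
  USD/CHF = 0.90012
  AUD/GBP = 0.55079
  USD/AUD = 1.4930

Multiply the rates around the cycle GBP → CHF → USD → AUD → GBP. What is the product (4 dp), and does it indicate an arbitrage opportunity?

Around GBP → CHF → USD → AUD → GBP: 1 × 1.1151 ÷ 0.90012 × 1.4930 × 0.55079 = 1.018730
Product > 1; profitable direction is GBP → CHF → USD → AUD → GBP.

1.0187 (arbitrage exists)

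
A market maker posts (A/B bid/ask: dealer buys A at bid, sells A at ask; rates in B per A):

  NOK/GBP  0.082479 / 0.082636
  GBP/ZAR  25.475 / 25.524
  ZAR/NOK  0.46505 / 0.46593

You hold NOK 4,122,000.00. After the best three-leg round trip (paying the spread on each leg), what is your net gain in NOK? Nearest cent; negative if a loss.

Best loop NOK → ZAR → GBP → NOK:
NOK 4,122,000.00 ÷ 0.46593 (buy ZAR at ask) = ZAR 8,846,822.48
ZAR 8,846,822.48 ÷ 25.524 (buy GBP at ask) = GBP 346,608.00
GBP 346,608.00 ÷ 0.082636 (buy NOK at ask) = NOK 4,194,394.64

Net profit: NOK 72,394.64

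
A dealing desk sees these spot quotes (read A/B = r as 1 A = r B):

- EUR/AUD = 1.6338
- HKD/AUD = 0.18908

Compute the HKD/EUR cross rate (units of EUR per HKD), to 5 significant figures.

1 HKD × 0.18908 = 0.18908 AUD
0.18908 AUD ÷ 1.6338 = 0.11573 EUR

HKD/EUR = 0.11573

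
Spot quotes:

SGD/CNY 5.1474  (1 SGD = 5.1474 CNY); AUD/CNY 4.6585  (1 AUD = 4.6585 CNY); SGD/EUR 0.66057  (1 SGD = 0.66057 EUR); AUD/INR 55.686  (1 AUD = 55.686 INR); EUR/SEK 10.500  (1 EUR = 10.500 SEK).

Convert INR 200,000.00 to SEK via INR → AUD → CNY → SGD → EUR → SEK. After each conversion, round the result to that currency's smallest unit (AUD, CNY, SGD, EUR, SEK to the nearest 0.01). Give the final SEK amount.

INR 200,000.00 ÷ 55.686 = AUD 3,591.57
AUD 3,591.57 × 4.6585 = CNY 16,731.33
CNY 16,731.33 ÷ 5.1474 = SGD 3,250.44
SGD 3,250.44 × 0.66057 = EUR 2,147.14
EUR 2,147.14 × 10.500 = SEK 22,544.97

SEK 22,544.97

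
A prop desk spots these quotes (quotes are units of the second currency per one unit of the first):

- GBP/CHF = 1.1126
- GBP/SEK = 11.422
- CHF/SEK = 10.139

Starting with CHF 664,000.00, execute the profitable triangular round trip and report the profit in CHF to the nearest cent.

Profit: CHF 8,320.04

Profitable loop is CHF → GBP → SEK → CHF:
CHF 664,000.00 ÷ 1.1126 = GBP 596,800.29
GBP 596,800.29 × 11.422 = SEK 6,816,652.89
SEK 6,816,652.89 ÷ 10.139 = CHF 672,320.04
Profit = CHF 672,320.04 − CHF 664,000.00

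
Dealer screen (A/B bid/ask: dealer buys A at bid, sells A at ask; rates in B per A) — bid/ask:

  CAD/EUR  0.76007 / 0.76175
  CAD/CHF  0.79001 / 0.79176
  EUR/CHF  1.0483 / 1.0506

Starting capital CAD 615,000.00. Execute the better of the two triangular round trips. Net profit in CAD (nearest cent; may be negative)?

Net profit: CAD 3,900.36

Best loop CAD → EUR → CHF → CAD:
CAD 615,000.00 × 0.76007 (sell CAD at bid) = EUR 467,443.05
EUR 467,443.05 × 1.0483 (sell EUR at bid) = CHF 490,020.55
CHF 490,020.55 ÷ 0.79176 (buy CAD at ask) = CAD 618,900.36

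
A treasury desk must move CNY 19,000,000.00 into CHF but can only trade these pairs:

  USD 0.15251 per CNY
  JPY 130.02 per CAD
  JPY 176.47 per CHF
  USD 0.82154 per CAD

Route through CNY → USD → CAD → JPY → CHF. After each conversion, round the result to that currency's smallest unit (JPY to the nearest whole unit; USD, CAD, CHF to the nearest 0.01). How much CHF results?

CNY 19,000,000.00 × 0.15251 = USD 2,897,690.00
USD 2,897,690.00 ÷ 0.82154 = CAD 3,527,144.14
CAD 3,527,144.14 × 130.02 = JPY 458,599,281
JPY 458,599,281 ÷ 176.47 = CHF 2,598,737.92

CHF 2,598,737.92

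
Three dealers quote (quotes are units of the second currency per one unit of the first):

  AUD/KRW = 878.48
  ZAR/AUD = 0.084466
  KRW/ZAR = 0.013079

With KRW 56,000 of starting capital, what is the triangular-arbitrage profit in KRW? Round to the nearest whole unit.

Profitable loop is KRW → AUD → ZAR → KRW:
KRW 56,000 ÷ 878.48 = AUD 63.75
AUD 63.75 ÷ 0.084466 = ZAR 754.70
ZAR 754.70 ÷ 0.013079 = KRW 57,703
Profit = KRW 57,703 − KRW 56,000

Profit: KRW 1,703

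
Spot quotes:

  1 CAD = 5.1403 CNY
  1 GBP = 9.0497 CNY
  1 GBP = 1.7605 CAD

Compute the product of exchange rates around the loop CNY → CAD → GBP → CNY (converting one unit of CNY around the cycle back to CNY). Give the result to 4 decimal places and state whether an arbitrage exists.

1.0000 (no arbitrage)

Around CNY → CAD → GBP → CNY: 1 ÷ 5.1403 ÷ 1.7605 × 9.0497 = 1.000022
Product ≈ 1 (deviation 0.002%, within rounding noise).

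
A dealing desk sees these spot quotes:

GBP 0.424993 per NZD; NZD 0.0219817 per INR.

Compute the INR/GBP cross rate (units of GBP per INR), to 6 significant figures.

INR/GBP = 0.00934207

1 INR × 0.0219817 = 0.0219817 NZD
0.0219817 NZD × 0.424993 = 0.00934207 GBP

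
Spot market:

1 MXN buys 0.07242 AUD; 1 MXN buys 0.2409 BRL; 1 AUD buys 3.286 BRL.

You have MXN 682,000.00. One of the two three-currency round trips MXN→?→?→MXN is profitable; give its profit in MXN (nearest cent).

Profit: MXN 8,390.96

Profitable loop is MXN → BRL → AUD → MXN:
MXN 682,000.00 × 0.2409 = BRL 164,293.80
BRL 164,293.80 ÷ 3.286 = AUD 49,998.11
AUD 49,998.11 ÷ 0.07242 = MXN 690,390.96
Profit = MXN 690,390.96 − MXN 682,000.00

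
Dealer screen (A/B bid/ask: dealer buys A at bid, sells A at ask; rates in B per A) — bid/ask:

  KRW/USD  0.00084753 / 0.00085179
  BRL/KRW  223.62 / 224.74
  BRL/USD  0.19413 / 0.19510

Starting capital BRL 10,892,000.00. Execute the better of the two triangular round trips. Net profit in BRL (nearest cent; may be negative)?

Net profit: BRL 153,550.70

Best loop BRL → USD → KRW → BRL:
BRL 10,892,000.00 × 0.19413 (sell BRL at bid) = USD 2,114,463.96
USD 2,114,463.96 ÷ 0.00085179 (buy KRW at ask) = KRW 2,482,377,065
KRW 2,482,377,065 ÷ 224.74 (buy BRL at ask) = BRL 11,045,550.70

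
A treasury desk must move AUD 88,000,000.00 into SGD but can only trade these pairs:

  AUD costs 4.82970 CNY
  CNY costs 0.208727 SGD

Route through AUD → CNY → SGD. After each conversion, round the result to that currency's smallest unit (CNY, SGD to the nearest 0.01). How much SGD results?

SGD 88,711,813.69

AUD 88,000,000.00 × 4.82970 = CNY 425,013,600.00
CNY 425,013,600.00 × 0.208727 = SGD 88,711,813.69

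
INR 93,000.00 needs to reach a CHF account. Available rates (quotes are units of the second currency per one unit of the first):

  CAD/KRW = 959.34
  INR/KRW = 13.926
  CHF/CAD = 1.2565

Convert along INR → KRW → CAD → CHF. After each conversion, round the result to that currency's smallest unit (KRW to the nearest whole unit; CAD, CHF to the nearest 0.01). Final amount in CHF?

CHF 1,074.42

INR 93,000.00 × 13.926 = KRW 1,295,118
KRW 1,295,118 ÷ 959.34 = CAD 1,350.01
CAD 1,350.01 ÷ 1.2565 = CHF 1,074.42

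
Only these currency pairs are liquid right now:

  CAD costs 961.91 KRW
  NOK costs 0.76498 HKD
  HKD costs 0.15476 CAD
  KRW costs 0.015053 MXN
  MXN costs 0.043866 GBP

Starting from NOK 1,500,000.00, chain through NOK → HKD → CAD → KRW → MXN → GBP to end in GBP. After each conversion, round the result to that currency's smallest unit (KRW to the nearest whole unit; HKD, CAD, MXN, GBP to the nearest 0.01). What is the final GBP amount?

NOK 1,500,000.00 × 0.76498 = HKD 1,147,470.00
HKD 1,147,470.00 × 0.15476 = CAD 177,582.46
CAD 177,582.46 × 961.91 = KRW 170,818,344
KRW 170,818,344 × 0.015053 = MXN 2,571,328.53
MXN 2,571,328.53 × 0.043866 = GBP 112,793.90

GBP 112,793.90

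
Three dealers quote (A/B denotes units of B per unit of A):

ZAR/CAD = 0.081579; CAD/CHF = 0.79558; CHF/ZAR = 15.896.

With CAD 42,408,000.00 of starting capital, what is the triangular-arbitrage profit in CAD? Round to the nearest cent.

Profitable loop is CAD → CHF → ZAR → CAD:
CAD 42,408,000.00 × 0.79558 = CHF 33,738,956.64
CHF 33,738,956.64 × 15.896 = ZAR 536,314,454.75
ZAR 536,314,454.75 × 0.081579 = CAD 43,751,996.90
Profit = CAD 43,751,996.90 − CAD 42,408,000.00

Profit: CAD 1,343,996.90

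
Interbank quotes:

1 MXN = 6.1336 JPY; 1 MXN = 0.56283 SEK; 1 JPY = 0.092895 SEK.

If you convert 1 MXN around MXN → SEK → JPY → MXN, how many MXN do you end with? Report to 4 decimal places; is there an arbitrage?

Around MXN → SEK → JPY → MXN: 1 × 0.56283 ÷ 0.092895 ÷ 6.1336 = 0.987801
Product < 1; profitable direction is MXN → JPY → SEK → MXN.

0.9878 (arbitrage exists)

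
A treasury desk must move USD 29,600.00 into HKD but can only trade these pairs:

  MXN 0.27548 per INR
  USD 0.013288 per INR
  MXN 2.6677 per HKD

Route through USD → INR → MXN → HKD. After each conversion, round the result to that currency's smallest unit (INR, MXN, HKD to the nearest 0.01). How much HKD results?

USD 29,600.00 ÷ 0.013288 = INR 2,227,573.75
INR 2,227,573.75 × 0.27548 = MXN 613,652.02
MXN 613,652.02 ÷ 2.6677 = HKD 230,030.37

HKD 230,030.37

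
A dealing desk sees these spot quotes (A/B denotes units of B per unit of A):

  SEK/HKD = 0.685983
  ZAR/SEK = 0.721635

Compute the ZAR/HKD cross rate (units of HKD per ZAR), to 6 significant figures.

ZAR/HKD = 0.495029

1 ZAR × 0.721635 = 0.721635 SEK
0.721635 SEK × 0.685983 = 0.495029 HKD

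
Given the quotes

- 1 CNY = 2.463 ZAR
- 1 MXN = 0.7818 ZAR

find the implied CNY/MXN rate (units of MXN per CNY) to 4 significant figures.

1 CNY × 2.463 = 2.463 ZAR
2.463 ZAR ÷ 0.7818 = 3.15042 MXN

CNY/MXN = 3.150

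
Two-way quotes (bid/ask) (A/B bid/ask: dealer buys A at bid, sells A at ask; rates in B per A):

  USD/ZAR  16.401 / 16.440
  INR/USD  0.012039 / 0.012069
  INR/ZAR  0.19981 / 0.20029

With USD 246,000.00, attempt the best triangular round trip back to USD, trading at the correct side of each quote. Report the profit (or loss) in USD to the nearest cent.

Net profit: USD 1,730.36

Best loop USD → INR → ZAR → USD:
USD 246,000.00 ÷ 0.012069 (buy INR at ask) = INR 20,382,798.91
INR 20,382,798.91 × 0.19981 (sell INR at bid) = ZAR 4,072,687.05
ZAR 4,072,687.05 ÷ 16.440 (buy USD at ask) = USD 247,730.36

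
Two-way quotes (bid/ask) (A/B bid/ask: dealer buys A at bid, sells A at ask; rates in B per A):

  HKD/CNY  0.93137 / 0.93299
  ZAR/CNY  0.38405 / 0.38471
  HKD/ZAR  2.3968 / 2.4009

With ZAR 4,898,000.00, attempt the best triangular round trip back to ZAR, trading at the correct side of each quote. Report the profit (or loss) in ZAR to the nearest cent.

Best loop ZAR → HKD → CNY → ZAR:
ZAR 4,898,000.00 ÷ 2.4009 (buy HKD at ask) = HKD 2,040,068.31
HKD 2,040,068.31 × 0.93137 (sell HKD at bid) = CNY 1,900,058.42
CNY 1,900,058.42 ÷ 0.38471 (buy ZAR at ask) = ZAR 4,938,936.91

Net profit: ZAR 40,936.91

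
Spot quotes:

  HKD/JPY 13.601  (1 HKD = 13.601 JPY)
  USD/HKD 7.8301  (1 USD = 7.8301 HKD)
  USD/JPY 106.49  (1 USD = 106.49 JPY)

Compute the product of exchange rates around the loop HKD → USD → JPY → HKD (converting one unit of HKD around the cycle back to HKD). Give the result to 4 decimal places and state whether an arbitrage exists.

Around HKD → USD → JPY → HKD: 1 ÷ 7.8301 × 106.49 ÷ 13.601 = 0.999932
Product ≈ 1 (deviation 0.007%, within rounding noise).

0.9999 (no arbitrage)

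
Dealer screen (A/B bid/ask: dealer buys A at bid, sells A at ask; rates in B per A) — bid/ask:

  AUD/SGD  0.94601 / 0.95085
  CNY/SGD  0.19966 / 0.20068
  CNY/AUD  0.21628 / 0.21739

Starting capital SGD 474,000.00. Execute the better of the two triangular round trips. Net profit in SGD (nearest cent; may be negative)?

Net profit: SGD 9,266.11

Best loop SGD → CNY → AUD → SGD:
SGD 474,000.00 ÷ 0.20068 (buy CNY at ask) = CNY 2,361,969.30
CNY 2,361,969.30 × 0.21628 (sell CNY at bid) = AUD 510,846.72
AUD 510,846.72 × 0.94601 (sell AUD at bid) = SGD 483,266.11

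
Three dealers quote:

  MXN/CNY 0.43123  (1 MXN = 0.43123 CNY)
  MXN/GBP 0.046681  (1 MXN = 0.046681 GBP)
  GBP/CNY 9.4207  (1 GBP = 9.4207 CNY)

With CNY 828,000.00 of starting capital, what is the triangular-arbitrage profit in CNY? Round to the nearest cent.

Profitable loop is CNY → MXN → GBP → CNY:
CNY 828,000.00 ÷ 0.43123 = MXN 1,920,089.05
MXN 1,920,089.05 × 0.046681 = GBP 89,631.68
GBP 89,631.68 × 9.4207 = CNY 844,393.14
Profit = CNY 844,393.14 − CNY 828,000.00

Profit: CNY 16,393.14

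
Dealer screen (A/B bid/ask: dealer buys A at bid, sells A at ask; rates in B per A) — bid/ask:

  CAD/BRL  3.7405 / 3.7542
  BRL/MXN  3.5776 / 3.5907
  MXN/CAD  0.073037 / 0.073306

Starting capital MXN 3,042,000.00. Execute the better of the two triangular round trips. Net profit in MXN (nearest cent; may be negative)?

Best loop MXN → BRL → CAD → MXN:
MXN 3,042,000.00 ÷ 3.5907 (buy BRL at ask) = BRL 847,188.57
BRL 847,188.57 ÷ 3.7542 (buy CAD at ask) = CAD 225,664.21
CAD 225,664.21 ÷ 0.073306 (buy MXN at ask) = MXN 3,078,386.60

Net profit: MXN 36,386.60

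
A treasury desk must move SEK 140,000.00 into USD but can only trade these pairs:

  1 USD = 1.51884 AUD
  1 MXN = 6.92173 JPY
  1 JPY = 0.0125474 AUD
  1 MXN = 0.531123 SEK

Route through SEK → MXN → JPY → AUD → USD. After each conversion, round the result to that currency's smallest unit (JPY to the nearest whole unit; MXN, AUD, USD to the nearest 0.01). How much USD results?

SEK 140,000.00 ÷ 0.531123 = MXN 263,592.43
MXN 263,592.43 × 6.92173 = JPY 1,824,516
JPY 1,824,516 × 0.0125474 = AUD 22,892.93
AUD 22,892.93 ÷ 1.51884 = USD 15,072.64

USD 15,072.64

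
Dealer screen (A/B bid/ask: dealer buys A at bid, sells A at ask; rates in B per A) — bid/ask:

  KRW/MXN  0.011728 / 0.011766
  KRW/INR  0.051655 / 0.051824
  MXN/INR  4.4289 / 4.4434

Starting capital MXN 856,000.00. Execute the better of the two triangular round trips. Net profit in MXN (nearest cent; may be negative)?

Best loop MXN → INR → KRW → MXN:
MXN 856,000.00 × 4.4289 (sell MXN at bid) = INR 3,791,138.40
INR 3,791,138.40 ÷ 0.051824 (buy KRW at ask) = KRW 73,154,106
KRW 73,154,106 × 0.011728 (sell KRW at bid) = MXN 857,951.36

Net profit: MXN 1,951.36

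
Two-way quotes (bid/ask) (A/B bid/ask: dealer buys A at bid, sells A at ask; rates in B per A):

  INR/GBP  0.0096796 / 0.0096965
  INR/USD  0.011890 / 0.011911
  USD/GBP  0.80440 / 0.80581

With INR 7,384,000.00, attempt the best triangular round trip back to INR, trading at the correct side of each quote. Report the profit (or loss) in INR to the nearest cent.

Net profit: INR 62,774.82

Best loop INR → GBP → USD → INR:
INR 7,384,000.00 × 0.0096796 (sell INR at bid) = GBP 71,474.17
GBP 71,474.17 ÷ 0.80581 (buy USD at ask) = USD 88,698.53
USD 88,698.53 ÷ 0.011911 (buy INR at ask) = INR 7,446,774.82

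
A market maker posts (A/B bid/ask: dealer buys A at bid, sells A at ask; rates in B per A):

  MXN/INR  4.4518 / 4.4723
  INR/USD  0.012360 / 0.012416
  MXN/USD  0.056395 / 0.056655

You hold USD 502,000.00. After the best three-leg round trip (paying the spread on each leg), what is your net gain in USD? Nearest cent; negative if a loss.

Net profit: USD 7,837.39

Best loop USD → INR → MXN → USD:
USD 502,000.00 ÷ 0.012416 (buy INR at ask) = INR 40,431,701.03
INR 40,431,701.03 ÷ 4.4723 (buy MXN at ask) = MXN 9,040,471.58
MXN 9,040,471.58 × 0.056395 (sell MXN at bid) = USD 509,837.39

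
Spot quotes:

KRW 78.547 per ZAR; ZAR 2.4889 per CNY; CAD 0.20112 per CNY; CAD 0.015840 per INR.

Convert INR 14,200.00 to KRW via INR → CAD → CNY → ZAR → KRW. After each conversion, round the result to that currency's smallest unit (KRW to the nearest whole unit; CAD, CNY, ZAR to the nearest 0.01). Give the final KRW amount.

INR 14,200.00 × 0.015840 = CAD 224.93
CAD 224.93 ÷ 0.20112 = CNY 1,118.39
CNY 1,118.39 × 2.4889 = ZAR 2,783.56
ZAR 2,783.56 × 78.547 = KRW 218,640

KRW 218,640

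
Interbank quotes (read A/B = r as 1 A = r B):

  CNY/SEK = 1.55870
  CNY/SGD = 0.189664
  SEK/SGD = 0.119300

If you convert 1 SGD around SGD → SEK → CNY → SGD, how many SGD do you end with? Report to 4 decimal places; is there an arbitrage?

1.0200 (arbitrage exists)

Around SGD → SEK → CNY → SGD: 1 ÷ 0.119300 ÷ 1.55870 × 0.189664 = 1.019957
Product > 1; profitable direction is SGD → SEK → CNY → SGD.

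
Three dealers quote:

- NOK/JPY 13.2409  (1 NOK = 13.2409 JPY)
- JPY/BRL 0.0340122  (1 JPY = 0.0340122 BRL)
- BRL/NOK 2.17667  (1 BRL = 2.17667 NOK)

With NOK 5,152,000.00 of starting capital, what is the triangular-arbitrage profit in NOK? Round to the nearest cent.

Profit: NOK 103,705.63

Profitable loop is NOK → BRL → JPY → NOK:
NOK 5,152,000.00 ÷ 2.17667 = BRL 2,366,918.27
BRL 2,366,918.27 ÷ 0.0340122 = JPY 69,590,273
JPY 69,590,273 ÷ 13.2409 = NOK 5,255,705.63
Profit = NOK 5,255,705.63 − NOK 5,152,000.00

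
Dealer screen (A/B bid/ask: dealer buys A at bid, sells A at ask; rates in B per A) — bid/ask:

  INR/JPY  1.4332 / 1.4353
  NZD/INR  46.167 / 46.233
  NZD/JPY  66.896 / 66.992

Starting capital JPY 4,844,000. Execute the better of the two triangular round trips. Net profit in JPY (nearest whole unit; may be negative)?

Best loop JPY → INR → NZD → JPY:
JPY 4,844,000 ÷ 1.4353 (buy INR at ask) = INR 3,374,904.20
INR 3,374,904.20 ÷ 46.233 (buy NZD at ask) = NZD 72,997.73
NZD 72,997.73 × 66.896 (sell NZD at bid) = JPY 4,883,256

Net profit: JPY 39,256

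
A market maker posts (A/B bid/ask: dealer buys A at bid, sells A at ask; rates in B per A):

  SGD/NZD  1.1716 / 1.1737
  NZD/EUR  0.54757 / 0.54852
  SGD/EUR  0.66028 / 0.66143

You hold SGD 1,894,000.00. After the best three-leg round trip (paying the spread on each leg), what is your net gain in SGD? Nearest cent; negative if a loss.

Best loop SGD → EUR → NZD → SGD:
SGD 1,894,000.00 × 0.66028 (sell SGD at bid) = EUR 1,250,570.32
EUR 1,250,570.32 ÷ 0.54852 (buy NZD at ask) = NZD 2,279,899.22
NZD 2,279,899.22 ÷ 1.1737 (buy SGD at ask) = SGD 1,942,488.90

Net profit: SGD 48,488.90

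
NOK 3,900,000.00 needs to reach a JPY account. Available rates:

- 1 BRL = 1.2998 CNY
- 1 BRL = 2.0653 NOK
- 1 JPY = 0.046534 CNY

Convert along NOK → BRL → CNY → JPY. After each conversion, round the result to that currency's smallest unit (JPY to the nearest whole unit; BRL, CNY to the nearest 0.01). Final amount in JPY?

JPY 52,745,767

NOK 3,900,000.00 ÷ 2.0653 = BRL 1,888,345.52
BRL 1,888,345.52 × 1.2998 = CNY 2,454,471.51
CNY 2,454,471.51 ÷ 0.046534 = JPY 52,745,767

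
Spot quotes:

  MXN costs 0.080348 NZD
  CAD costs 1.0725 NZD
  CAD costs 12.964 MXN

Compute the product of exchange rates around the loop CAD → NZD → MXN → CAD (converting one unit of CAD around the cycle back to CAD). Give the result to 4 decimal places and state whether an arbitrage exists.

Around CAD → NZD → MXN → CAD: 1 × 1.0725 ÷ 0.080348 ÷ 12.964 = 1.029635
Product > 1; profitable direction is CAD → NZD → MXN → CAD.

1.0296 (arbitrage exists)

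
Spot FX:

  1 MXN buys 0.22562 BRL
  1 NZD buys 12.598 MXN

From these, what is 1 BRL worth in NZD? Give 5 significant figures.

BRL/NZD = 0.35182

1 BRL ÷ 0.22562 = 4.43223 MXN
4.43223 MXN ÷ 12.598 = 0.35182 NZD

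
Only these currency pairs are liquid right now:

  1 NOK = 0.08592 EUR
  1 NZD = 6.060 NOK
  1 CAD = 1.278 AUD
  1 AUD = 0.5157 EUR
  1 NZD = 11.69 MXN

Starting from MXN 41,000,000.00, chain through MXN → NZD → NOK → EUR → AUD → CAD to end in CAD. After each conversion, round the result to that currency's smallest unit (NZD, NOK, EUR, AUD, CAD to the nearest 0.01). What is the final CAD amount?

MXN 41,000,000.00 ÷ 11.69 = NZD 3,507,271.17
NZD 3,507,271.17 × 6.060 = NOK 21,254,063.29
NOK 21,254,063.29 × 0.08592 = EUR 1,826,149.12
EUR 1,826,149.12 ÷ 0.5157 = AUD 3,541,107.47
AUD 3,541,107.47 ÷ 1.278 = CAD 2,770,819.62

CAD 2,770,819.62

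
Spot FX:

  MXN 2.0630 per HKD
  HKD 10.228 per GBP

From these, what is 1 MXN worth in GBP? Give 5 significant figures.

1 MXN ÷ 2.0630 = 0.484731 HKD
0.484731 HKD ÷ 10.228 = 0.0473925 GBP

MXN/GBP = 0.047393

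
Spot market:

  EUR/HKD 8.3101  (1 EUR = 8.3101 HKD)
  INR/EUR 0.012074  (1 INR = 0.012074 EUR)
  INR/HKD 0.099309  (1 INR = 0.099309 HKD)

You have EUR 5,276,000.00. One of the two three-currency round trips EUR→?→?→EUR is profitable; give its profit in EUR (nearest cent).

Profit: EUR 54,569.37

Profitable loop is EUR → HKD → INR → EUR:
EUR 5,276,000.00 × 8.3101 = HKD 43,844,087.60
HKD 43,844,087.60 ÷ 0.099309 = INR 441,491,582.84
INR 441,491,582.84 × 0.012074 = EUR 5,330,569.37
Profit = EUR 5,330,569.37 − EUR 5,276,000.00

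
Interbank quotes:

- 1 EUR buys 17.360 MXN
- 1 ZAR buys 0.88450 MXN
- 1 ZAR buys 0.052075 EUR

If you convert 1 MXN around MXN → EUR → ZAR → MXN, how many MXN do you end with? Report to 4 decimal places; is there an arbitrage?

0.9784 (arbitrage exists)

Around MXN → EUR → ZAR → MXN: 1 ÷ 17.360 ÷ 0.052075 × 0.88450 = 0.978405
Product < 1; profitable direction is MXN → ZAR → EUR → MXN.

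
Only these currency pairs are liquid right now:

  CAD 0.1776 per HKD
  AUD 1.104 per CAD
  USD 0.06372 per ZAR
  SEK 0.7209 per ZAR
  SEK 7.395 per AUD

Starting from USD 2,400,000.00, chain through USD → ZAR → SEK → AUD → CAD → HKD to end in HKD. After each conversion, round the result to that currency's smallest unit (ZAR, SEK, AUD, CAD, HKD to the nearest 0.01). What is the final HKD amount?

HKD 18,726,658.33

USD 2,400,000.00 ÷ 0.06372 = ZAR 37,664,783.43
ZAR 37,664,783.43 × 0.7209 = SEK 27,152,542.37
SEK 27,152,542.37 ÷ 7.395 = AUD 3,671,743.39
AUD 3,671,743.39 ÷ 1.104 = CAD 3,325,854.52
CAD 3,325,854.52 ÷ 0.1776 = HKD 18,726,658.33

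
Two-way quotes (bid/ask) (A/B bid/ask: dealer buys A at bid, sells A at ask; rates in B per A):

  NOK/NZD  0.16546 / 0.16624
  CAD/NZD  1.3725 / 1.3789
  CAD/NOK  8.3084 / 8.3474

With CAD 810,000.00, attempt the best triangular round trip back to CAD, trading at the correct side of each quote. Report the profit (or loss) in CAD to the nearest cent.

Best loop CAD → NOK → NZD → CAD:
CAD 810,000.00 × 8.3084 (sell CAD at bid) = NOK 6,729,804.00
NOK 6,729,804.00 × 0.16546 (sell NOK at bid) = NZD 1,113,513.37
NZD 1,113,513.37 ÷ 1.3789 (buy CAD at ask) = CAD 807,537.44

Net result: CAD -2,462.56 (no profitable arbitrage after spreads)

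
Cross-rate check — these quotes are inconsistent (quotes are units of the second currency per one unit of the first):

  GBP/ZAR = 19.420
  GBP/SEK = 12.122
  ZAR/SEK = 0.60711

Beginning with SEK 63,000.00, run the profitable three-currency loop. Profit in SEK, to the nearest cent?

Profit: SEK 1,773.63

Profitable loop is SEK → ZAR → GBP → SEK:
SEK 63,000.00 ÷ 0.60711 = ZAR 103,770.32
ZAR 103,770.32 ÷ 19.420 = GBP 5,343.48
GBP 5,343.48 × 12.122 = SEK 64,773.63
Profit = SEK 64,773.63 − SEK 63,000.00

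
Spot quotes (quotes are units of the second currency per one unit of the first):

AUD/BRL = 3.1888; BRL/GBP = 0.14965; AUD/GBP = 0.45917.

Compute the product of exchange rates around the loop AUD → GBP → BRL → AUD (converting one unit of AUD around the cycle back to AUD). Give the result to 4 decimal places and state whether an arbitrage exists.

0.9622 (arbitrage exists)

Around AUD → GBP → BRL → AUD: 1 × 0.45917 ÷ 0.14965 ÷ 3.1888 = 0.962209
Product < 1; profitable direction is AUD → BRL → GBP → AUD.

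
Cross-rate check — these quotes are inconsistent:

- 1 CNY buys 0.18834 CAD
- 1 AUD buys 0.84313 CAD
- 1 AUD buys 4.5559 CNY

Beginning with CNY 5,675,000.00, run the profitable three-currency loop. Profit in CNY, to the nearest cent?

Profitable loop is CNY → CAD → AUD → CNY:
CNY 5,675,000.00 × 0.18834 = CAD 1,068,829.50
CAD 1,068,829.50 ÷ 0.84313 = AUD 1,267,692.41
AUD 1,267,692.41 × 4.5559 = CNY 5,775,479.84
Profit = CNY 5,775,479.84 − CNY 5,675,000.00

Profit: CNY 100,479.84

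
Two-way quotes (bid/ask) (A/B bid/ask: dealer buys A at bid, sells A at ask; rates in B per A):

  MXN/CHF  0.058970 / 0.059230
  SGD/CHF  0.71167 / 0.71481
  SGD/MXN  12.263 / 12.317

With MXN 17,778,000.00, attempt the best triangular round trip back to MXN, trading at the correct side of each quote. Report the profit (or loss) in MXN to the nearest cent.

Net profit: MXN 207,401.54

Best loop MXN → CHF → SGD → MXN:
MXN 17,778,000.00 × 0.058970 (sell MXN at bid) = CHF 1,048,368.66
CHF 1,048,368.66 ÷ 0.71481 (buy SGD at ask) = SGD 1,466,639.61
SGD 1,466,639.61 × 12.263 (sell SGD at bid) = MXN 17,985,401.54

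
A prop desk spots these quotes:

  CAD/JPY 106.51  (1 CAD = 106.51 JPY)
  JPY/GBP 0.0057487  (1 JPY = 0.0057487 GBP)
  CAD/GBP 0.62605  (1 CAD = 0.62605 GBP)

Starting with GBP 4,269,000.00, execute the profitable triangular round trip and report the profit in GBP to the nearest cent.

Profit: GBP 95,908.51

Profitable loop is GBP → JPY → CAD → GBP:
GBP 4,269,000.00 ÷ 0.0057487 = JPY 742,602,675
JPY 742,602,675 ÷ 106.51 = CAD 6,972,140.41
CAD 6,972,140.41 × 0.62605 = GBP 4,364,908.51
Profit = GBP 4,364,908.51 − GBP 4,269,000.00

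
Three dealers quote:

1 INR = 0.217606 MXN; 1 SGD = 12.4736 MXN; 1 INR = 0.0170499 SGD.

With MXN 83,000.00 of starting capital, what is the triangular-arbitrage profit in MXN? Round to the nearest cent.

Profitable loop is MXN → SGD → INR → MXN:
MXN 83,000.00 ÷ 12.4736 = SGD 6,654.05
SGD 6,654.05 ÷ 0.0170499 = INR 390,269.35
INR 390,269.35 × 0.217606 = MXN 84,924.95
Profit = MXN 84,924.95 − MXN 83,000.00

Profit: MXN 1,924.95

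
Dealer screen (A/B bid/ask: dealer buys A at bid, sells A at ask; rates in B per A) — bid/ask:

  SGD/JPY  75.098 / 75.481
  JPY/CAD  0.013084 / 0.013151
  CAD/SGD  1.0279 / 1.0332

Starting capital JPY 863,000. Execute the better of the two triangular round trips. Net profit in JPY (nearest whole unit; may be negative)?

Net profit: JPY 8,627

Best loop JPY → CAD → SGD → JPY:
JPY 863,000 × 0.013084 (sell JPY at bid) = CAD 11,291.49
CAD 11,291.49 × 1.0279 (sell CAD at bid) = SGD 11,606.52
SGD 11,606.52 × 75.098 (sell SGD at bid) = JPY 871,627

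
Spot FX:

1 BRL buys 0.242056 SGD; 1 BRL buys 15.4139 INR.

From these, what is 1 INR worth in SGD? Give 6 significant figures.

INR/SGD = 0.0157037

1 INR ÷ 15.4139 = 0.0648765 BRL
0.0648765 BRL × 0.242056 = 0.0157037 SGD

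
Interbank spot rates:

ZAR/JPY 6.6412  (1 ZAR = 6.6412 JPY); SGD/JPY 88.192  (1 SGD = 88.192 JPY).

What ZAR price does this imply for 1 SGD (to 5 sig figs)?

1 SGD × 88.192 = 88.192 JPY
88.192 JPY ÷ 6.6412 = 13.2795 ZAR

SGD/ZAR = 13.280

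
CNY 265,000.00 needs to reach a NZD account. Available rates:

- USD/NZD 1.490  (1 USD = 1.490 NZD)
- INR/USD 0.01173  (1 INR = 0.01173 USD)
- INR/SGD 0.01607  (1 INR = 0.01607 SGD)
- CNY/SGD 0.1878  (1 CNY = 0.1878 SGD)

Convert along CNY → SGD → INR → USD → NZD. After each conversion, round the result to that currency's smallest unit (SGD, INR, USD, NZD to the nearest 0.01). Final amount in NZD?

NZD 54,126.49

CNY 265,000.00 × 0.1878 = SGD 49,767.00
SGD 49,767.00 ÷ 0.01607 = INR 3,096,888.61
INR 3,096,888.61 × 0.01173 = USD 36,326.50
USD 36,326.50 × 1.490 = NZD 54,126.49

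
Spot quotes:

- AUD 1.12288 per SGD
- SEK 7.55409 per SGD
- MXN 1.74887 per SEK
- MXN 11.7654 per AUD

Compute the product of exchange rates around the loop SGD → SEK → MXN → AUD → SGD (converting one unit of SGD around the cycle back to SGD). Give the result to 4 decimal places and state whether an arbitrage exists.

1.0000 (no arbitrage)

Around SGD → SEK → MXN → AUD → SGD: 1 × 7.55409 × 1.74887 ÷ 11.7654 ÷ 1.12288 = 0.999999
Product ≈ 1 (deviation 0.000%, within rounding noise).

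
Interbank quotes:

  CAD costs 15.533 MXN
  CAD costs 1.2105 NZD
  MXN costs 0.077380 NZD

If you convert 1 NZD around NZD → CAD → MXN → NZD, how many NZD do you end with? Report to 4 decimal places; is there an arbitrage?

Around NZD → CAD → MXN → NZD: 1 ÷ 1.2105 × 15.533 × 0.077380 = 0.992931
Product < 1; profitable direction is NZD → MXN → CAD → NZD.

0.9929 (arbitrage exists)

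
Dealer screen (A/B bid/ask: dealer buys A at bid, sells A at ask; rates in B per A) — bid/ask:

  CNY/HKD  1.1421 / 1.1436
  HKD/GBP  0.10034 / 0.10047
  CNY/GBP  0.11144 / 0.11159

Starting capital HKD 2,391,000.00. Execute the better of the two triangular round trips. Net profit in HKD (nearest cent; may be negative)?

Net profit: HKD 64,458.09

Best loop HKD → GBP → CNY → HKD:
HKD 2,391,000.00 × 0.10034 (sell HKD at bid) = GBP 239,912.94
GBP 239,912.94 ÷ 0.11159 (buy CNY at ask) = CNY 2,149,950.17
CNY 2,149,950.17 × 1.1421 (sell CNY at bid) = HKD 2,455,458.09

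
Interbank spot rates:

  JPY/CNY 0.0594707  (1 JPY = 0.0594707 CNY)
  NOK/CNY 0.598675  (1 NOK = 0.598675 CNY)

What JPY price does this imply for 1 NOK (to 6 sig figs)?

1 NOK × 0.598675 = 0.598675 CNY
0.598675 CNY ÷ 0.0594707 = 10.0667 JPY

NOK/JPY = 10.0667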